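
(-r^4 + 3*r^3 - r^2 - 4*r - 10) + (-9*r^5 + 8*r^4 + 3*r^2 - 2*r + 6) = -9*r^5 + 7*r^4 + 3*r^3 + 2*r^2 - 6*r - 4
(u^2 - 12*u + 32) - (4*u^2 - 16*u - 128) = -3*u^2 + 4*u + 160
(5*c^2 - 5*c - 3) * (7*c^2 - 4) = 35*c^4 - 35*c^3 - 41*c^2 + 20*c + 12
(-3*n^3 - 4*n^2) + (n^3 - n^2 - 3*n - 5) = -2*n^3 - 5*n^2 - 3*n - 5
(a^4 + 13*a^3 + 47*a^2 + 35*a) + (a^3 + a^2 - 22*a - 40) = a^4 + 14*a^3 + 48*a^2 + 13*a - 40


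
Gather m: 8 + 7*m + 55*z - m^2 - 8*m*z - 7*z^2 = -m^2 + m*(7 - 8*z) - 7*z^2 + 55*z + 8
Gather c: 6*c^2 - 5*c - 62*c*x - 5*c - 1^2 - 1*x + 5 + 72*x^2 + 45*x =6*c^2 + c*(-62*x - 10) + 72*x^2 + 44*x + 4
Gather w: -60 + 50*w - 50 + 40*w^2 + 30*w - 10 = 40*w^2 + 80*w - 120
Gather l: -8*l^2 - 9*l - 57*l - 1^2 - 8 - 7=-8*l^2 - 66*l - 16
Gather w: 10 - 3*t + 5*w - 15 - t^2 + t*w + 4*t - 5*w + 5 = -t^2 + t*w + t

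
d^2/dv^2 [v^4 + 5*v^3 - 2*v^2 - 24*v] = 12*v^2 + 30*v - 4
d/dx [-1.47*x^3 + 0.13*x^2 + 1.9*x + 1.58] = -4.41*x^2 + 0.26*x + 1.9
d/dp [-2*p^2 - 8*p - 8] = -4*p - 8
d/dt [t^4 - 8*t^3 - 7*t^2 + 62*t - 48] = 4*t^3 - 24*t^2 - 14*t + 62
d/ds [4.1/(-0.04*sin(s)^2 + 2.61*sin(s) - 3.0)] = (0.328*sin(s) - 10.701)*cos(s)/(0.04*sin(s)^2 - 2.61*sin(s) + 3.0)^2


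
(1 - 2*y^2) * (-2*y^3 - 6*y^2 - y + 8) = 4*y^5 + 12*y^4 - 22*y^2 - y + 8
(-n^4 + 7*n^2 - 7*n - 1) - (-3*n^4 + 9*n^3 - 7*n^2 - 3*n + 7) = 2*n^4 - 9*n^3 + 14*n^2 - 4*n - 8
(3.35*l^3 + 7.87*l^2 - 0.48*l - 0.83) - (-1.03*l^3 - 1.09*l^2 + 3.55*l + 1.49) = 4.38*l^3 + 8.96*l^2 - 4.03*l - 2.32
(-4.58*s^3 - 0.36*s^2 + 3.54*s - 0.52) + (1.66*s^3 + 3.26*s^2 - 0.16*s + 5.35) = -2.92*s^3 + 2.9*s^2 + 3.38*s + 4.83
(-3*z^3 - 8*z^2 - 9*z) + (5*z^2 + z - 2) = -3*z^3 - 3*z^2 - 8*z - 2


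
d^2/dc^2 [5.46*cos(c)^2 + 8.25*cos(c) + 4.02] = -8.25*cos(c) - 10.92*cos(2*c)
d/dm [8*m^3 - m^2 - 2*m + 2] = 24*m^2 - 2*m - 2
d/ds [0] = 0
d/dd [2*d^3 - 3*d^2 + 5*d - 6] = 6*d^2 - 6*d + 5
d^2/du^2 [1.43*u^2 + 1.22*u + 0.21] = 2.86000000000000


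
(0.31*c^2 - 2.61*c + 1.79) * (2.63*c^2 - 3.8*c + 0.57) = 0.8153*c^4 - 8.0423*c^3 + 14.8024*c^2 - 8.2897*c + 1.0203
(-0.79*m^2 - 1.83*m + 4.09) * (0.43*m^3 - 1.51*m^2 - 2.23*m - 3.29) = -0.3397*m^5 + 0.406*m^4 + 6.2837*m^3 + 0.5041*m^2 - 3.1*m - 13.4561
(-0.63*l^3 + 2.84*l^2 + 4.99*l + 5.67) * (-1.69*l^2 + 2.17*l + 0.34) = 1.0647*l^5 - 6.1667*l^4 - 2.4845*l^3 + 2.2116*l^2 + 14.0005*l + 1.9278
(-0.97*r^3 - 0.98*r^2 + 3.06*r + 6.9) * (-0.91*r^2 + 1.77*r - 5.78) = 0.8827*r^5 - 0.8251*r^4 + 1.0874*r^3 + 4.8016*r^2 - 5.4738*r - 39.882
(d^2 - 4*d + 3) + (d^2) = 2*d^2 - 4*d + 3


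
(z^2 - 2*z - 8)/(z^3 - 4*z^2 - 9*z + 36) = (z + 2)/(z^2 - 9)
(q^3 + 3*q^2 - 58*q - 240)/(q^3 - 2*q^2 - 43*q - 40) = (q + 6)/(q + 1)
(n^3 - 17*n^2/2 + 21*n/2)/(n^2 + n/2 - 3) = n*(n - 7)/(n + 2)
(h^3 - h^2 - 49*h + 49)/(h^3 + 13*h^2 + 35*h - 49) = (h - 7)/(h + 7)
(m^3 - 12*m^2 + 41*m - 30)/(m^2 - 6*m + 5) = m - 6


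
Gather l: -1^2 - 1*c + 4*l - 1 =-c + 4*l - 2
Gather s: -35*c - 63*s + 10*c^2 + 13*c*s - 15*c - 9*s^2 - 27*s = 10*c^2 - 50*c - 9*s^2 + s*(13*c - 90)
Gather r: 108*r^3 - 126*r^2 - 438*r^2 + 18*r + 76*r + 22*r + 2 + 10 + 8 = 108*r^3 - 564*r^2 + 116*r + 20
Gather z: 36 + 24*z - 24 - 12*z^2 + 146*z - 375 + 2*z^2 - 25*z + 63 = -10*z^2 + 145*z - 300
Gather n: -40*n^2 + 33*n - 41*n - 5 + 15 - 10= -40*n^2 - 8*n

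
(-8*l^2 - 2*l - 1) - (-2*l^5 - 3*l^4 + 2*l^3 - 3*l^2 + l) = 2*l^5 + 3*l^4 - 2*l^3 - 5*l^2 - 3*l - 1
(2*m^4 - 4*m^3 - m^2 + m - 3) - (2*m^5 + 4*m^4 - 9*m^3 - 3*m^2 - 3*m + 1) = -2*m^5 - 2*m^4 + 5*m^3 + 2*m^2 + 4*m - 4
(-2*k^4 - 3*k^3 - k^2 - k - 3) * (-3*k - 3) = 6*k^5 + 15*k^4 + 12*k^3 + 6*k^2 + 12*k + 9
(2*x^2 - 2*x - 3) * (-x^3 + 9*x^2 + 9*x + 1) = -2*x^5 + 20*x^4 + 3*x^3 - 43*x^2 - 29*x - 3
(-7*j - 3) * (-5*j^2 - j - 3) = 35*j^3 + 22*j^2 + 24*j + 9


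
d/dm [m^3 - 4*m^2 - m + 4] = 3*m^2 - 8*m - 1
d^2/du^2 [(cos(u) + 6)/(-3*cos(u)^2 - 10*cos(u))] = 3*(62*sin(u)^4/cos(u)^3 - 3*sin(u)^2 + 177 + 216/cos(u) - 360/cos(u)^2 - 462/cos(u)^3)/(3*cos(u) + 10)^3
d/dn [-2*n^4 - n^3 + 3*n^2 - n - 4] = -8*n^3 - 3*n^2 + 6*n - 1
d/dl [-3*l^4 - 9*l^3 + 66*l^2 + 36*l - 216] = -12*l^3 - 27*l^2 + 132*l + 36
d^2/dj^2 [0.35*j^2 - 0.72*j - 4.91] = 0.700000000000000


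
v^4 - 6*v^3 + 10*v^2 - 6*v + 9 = (v - 3)^2*(v - I)*(v + I)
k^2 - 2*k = k*(k - 2)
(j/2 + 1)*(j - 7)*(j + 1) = j^3/2 - 2*j^2 - 19*j/2 - 7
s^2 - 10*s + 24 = (s - 6)*(s - 4)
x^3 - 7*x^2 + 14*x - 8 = (x - 4)*(x - 2)*(x - 1)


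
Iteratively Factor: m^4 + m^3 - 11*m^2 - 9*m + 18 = (m - 1)*(m^3 + 2*m^2 - 9*m - 18) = (m - 1)*(m + 2)*(m^2 - 9) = (m - 3)*(m - 1)*(m + 2)*(m + 3)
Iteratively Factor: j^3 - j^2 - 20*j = (j - 5)*(j^2 + 4*j) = j*(j - 5)*(j + 4)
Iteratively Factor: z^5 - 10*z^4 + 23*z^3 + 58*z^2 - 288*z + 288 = (z - 4)*(z^4 - 6*z^3 - z^2 + 54*z - 72) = (z - 4)*(z - 3)*(z^3 - 3*z^2 - 10*z + 24) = (z - 4)*(z - 3)*(z - 2)*(z^2 - z - 12) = (z - 4)^2*(z - 3)*(z - 2)*(z + 3)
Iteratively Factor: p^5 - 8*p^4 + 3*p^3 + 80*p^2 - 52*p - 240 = (p - 3)*(p^4 - 5*p^3 - 12*p^2 + 44*p + 80) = (p - 3)*(p + 2)*(p^3 - 7*p^2 + 2*p + 40) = (p - 4)*(p - 3)*(p + 2)*(p^2 - 3*p - 10) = (p - 5)*(p - 4)*(p - 3)*(p + 2)*(p + 2)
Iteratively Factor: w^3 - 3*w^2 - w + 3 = (w - 3)*(w^2 - 1) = (w - 3)*(w + 1)*(w - 1)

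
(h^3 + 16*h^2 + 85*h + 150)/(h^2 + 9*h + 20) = (h^2 + 11*h + 30)/(h + 4)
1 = 1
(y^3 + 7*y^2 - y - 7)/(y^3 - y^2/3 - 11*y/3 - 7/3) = 3*(y^2 + 6*y - 7)/(3*y^2 - 4*y - 7)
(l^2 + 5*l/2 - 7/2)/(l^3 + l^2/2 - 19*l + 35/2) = (2*l + 7)/(2*l^2 + 3*l - 35)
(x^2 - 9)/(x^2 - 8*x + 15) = (x + 3)/(x - 5)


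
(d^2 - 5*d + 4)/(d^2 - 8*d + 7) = (d - 4)/(d - 7)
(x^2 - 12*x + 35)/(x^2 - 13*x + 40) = (x - 7)/(x - 8)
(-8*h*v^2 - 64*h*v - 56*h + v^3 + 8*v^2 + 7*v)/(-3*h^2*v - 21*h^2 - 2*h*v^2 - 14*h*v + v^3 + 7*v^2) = (-8*h*v - 8*h + v^2 + v)/(-3*h^2 - 2*h*v + v^2)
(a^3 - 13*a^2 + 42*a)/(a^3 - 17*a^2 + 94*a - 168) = a/(a - 4)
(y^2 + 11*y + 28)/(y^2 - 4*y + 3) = (y^2 + 11*y + 28)/(y^2 - 4*y + 3)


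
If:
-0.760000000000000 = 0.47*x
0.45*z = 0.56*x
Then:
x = -1.62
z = -2.01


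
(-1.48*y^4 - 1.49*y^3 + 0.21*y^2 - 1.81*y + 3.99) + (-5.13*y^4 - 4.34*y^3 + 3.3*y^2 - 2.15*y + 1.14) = -6.61*y^4 - 5.83*y^3 + 3.51*y^2 - 3.96*y + 5.13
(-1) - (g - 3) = 2 - g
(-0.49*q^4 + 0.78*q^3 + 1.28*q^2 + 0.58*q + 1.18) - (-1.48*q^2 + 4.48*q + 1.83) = -0.49*q^4 + 0.78*q^3 + 2.76*q^2 - 3.9*q - 0.65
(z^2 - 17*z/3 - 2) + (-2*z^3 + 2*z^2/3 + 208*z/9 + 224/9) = -2*z^3 + 5*z^2/3 + 157*z/9 + 206/9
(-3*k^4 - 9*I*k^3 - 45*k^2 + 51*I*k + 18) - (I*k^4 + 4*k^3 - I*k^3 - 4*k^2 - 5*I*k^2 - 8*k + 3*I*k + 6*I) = -3*k^4 - I*k^4 - 4*k^3 - 8*I*k^3 - 41*k^2 + 5*I*k^2 + 8*k + 48*I*k + 18 - 6*I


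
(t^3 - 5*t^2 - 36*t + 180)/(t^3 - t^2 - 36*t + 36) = (t - 5)/(t - 1)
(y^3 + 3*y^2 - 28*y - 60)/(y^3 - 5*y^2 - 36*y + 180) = (y + 2)/(y - 6)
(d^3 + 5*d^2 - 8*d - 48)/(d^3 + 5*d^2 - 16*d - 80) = (d^2 + d - 12)/(d^2 + d - 20)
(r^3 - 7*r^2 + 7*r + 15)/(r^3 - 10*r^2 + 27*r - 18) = (r^2 - 4*r - 5)/(r^2 - 7*r + 6)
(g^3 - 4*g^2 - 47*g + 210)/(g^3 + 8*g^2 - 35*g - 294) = (g - 5)/(g + 7)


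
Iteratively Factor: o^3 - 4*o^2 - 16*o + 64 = (o + 4)*(o^2 - 8*o + 16) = (o - 4)*(o + 4)*(o - 4)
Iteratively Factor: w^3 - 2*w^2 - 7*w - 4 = (w + 1)*(w^2 - 3*w - 4) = (w - 4)*(w + 1)*(w + 1)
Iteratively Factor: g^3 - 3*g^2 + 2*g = (g)*(g^2 - 3*g + 2) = g*(g - 1)*(g - 2)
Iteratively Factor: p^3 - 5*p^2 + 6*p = (p)*(p^2 - 5*p + 6) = p*(p - 3)*(p - 2)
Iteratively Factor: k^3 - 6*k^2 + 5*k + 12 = (k - 4)*(k^2 - 2*k - 3) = (k - 4)*(k + 1)*(k - 3)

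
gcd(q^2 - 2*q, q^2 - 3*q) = q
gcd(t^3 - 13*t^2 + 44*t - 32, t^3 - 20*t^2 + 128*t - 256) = t^2 - 12*t + 32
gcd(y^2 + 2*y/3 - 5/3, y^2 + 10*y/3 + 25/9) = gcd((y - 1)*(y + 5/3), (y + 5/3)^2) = y + 5/3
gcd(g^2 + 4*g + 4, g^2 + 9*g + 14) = g + 2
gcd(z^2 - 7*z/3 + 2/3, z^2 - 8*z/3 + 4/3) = z - 2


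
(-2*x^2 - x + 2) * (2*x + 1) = -4*x^3 - 4*x^2 + 3*x + 2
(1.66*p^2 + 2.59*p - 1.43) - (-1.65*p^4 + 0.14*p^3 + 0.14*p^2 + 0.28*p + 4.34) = 1.65*p^4 - 0.14*p^3 + 1.52*p^2 + 2.31*p - 5.77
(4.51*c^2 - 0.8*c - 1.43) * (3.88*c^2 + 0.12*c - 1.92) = 17.4988*c^4 - 2.5628*c^3 - 14.3036*c^2 + 1.3644*c + 2.7456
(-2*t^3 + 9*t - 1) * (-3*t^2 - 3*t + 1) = 6*t^5 + 6*t^4 - 29*t^3 - 24*t^2 + 12*t - 1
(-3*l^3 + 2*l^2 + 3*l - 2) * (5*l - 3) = -15*l^4 + 19*l^3 + 9*l^2 - 19*l + 6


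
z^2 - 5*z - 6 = (z - 6)*(z + 1)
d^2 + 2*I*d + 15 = (d - 3*I)*(d + 5*I)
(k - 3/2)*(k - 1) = k^2 - 5*k/2 + 3/2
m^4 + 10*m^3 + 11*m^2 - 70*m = m*(m - 2)*(m + 5)*(m + 7)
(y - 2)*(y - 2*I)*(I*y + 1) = I*y^3 + 3*y^2 - 2*I*y^2 - 6*y - 2*I*y + 4*I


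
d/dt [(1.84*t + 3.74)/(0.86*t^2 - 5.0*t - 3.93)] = (-1.5824*t^2 - 6.4328*t + 11.4688)/(0.7396*t^4 - 8.6*t^3 + 18.2404*t^2 + 39.3*t + 15.4449)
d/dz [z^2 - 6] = 2*z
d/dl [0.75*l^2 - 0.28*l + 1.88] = 1.5*l - 0.28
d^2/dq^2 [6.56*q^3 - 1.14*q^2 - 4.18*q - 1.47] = 39.36*q - 2.28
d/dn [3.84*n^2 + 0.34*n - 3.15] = 7.68*n + 0.34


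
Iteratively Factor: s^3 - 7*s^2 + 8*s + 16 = (s - 4)*(s^2 - 3*s - 4) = (s - 4)*(s + 1)*(s - 4)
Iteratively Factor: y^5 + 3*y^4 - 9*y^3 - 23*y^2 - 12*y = (y - 3)*(y^4 + 6*y^3 + 9*y^2 + 4*y) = (y - 3)*(y + 1)*(y^3 + 5*y^2 + 4*y) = (y - 3)*(y + 1)*(y + 4)*(y^2 + y) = y*(y - 3)*(y + 1)*(y + 4)*(y + 1)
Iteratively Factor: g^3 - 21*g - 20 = (g - 5)*(g^2 + 5*g + 4) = (g - 5)*(g + 4)*(g + 1)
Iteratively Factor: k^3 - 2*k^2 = (k - 2)*(k^2) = k*(k - 2)*(k)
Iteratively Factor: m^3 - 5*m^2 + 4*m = (m - 1)*(m^2 - 4*m) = m*(m - 1)*(m - 4)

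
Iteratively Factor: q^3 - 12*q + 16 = (q - 2)*(q^2 + 2*q - 8) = (q - 2)*(q + 4)*(q - 2)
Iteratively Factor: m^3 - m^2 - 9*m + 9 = (m - 3)*(m^2 + 2*m - 3) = (m - 3)*(m + 3)*(m - 1)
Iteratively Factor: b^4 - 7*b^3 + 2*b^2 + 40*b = (b)*(b^3 - 7*b^2 + 2*b + 40) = b*(b + 2)*(b^2 - 9*b + 20) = b*(b - 4)*(b + 2)*(b - 5)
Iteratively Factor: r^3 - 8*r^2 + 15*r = (r)*(r^2 - 8*r + 15) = r*(r - 5)*(r - 3)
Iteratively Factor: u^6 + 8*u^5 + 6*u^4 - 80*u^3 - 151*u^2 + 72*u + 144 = (u + 4)*(u^5 + 4*u^4 - 10*u^3 - 40*u^2 + 9*u + 36) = (u + 3)*(u + 4)*(u^4 + u^3 - 13*u^2 - u + 12) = (u + 3)*(u + 4)^2*(u^3 - 3*u^2 - u + 3) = (u - 3)*(u + 3)*(u + 4)^2*(u^2 - 1) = (u - 3)*(u - 1)*(u + 3)*(u + 4)^2*(u + 1)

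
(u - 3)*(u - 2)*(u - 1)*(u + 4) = u^4 - 2*u^3 - 13*u^2 + 38*u - 24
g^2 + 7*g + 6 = (g + 1)*(g + 6)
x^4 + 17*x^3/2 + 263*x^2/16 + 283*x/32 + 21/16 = (x + 1/4)*(x + 1/2)*(x + 7/4)*(x + 6)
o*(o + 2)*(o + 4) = o^3 + 6*o^2 + 8*o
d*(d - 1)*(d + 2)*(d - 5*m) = d^4 - 5*d^3*m + d^3 - 5*d^2*m - 2*d^2 + 10*d*m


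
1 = 1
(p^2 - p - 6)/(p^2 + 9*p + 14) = (p - 3)/(p + 7)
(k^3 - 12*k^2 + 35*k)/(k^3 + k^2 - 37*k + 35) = k*(k - 7)/(k^2 + 6*k - 7)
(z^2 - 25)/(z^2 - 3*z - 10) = (z + 5)/(z + 2)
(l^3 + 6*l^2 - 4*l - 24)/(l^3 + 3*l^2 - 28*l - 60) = (l - 2)/(l - 5)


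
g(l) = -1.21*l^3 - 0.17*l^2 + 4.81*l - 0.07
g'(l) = -3.63*l^2 - 0.34*l + 4.81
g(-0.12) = -0.65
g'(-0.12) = 4.80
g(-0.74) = -3.23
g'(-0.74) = 3.07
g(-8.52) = 694.96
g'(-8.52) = -255.80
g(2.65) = -11.03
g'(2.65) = -21.58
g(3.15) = -24.42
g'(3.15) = -32.28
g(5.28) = -157.52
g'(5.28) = -98.18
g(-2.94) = 15.07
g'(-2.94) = -25.57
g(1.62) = 2.13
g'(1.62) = -5.27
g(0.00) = -0.07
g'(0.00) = 4.81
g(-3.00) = 16.64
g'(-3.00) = -26.84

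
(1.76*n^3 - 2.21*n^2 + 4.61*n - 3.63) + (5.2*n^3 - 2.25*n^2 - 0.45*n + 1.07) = 6.96*n^3 - 4.46*n^2 + 4.16*n - 2.56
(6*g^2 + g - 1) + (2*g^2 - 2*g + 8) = 8*g^2 - g + 7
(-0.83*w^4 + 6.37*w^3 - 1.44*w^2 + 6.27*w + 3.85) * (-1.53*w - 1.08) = 1.2699*w^5 - 8.8497*w^4 - 4.6764*w^3 - 8.0379*w^2 - 12.6621*w - 4.158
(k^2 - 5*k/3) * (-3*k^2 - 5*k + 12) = -3*k^4 + 61*k^2/3 - 20*k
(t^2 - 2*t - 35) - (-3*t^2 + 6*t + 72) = 4*t^2 - 8*t - 107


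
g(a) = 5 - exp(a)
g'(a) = -exp(a)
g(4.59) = -93.49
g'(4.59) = -98.49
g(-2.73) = 4.93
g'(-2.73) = -0.07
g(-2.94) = 4.95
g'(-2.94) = -0.05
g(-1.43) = 4.76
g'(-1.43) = -0.24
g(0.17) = 3.81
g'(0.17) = -1.19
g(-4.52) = 4.99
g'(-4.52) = -0.01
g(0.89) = 2.56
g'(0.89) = -2.44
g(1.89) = -1.62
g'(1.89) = -6.62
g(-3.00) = 4.95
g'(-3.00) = -0.05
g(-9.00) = 5.00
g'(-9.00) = 0.00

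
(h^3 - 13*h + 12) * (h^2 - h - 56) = h^5 - h^4 - 69*h^3 + 25*h^2 + 716*h - 672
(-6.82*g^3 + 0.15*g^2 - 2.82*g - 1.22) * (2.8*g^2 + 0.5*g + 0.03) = -19.096*g^5 - 2.99*g^4 - 8.0256*g^3 - 4.8215*g^2 - 0.6946*g - 0.0366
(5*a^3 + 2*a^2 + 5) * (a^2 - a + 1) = 5*a^5 - 3*a^4 + 3*a^3 + 7*a^2 - 5*a + 5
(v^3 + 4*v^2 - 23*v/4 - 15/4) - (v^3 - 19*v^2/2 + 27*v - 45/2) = 27*v^2/2 - 131*v/4 + 75/4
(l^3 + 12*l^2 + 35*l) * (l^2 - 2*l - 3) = l^5 + 10*l^4 + 8*l^3 - 106*l^2 - 105*l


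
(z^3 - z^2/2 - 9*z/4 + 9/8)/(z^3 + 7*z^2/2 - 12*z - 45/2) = (z^2 - 2*z + 3/4)/(z^2 + 2*z - 15)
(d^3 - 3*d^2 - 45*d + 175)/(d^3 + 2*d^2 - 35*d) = (d - 5)/d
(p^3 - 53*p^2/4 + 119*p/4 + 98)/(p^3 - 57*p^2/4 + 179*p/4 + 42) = (4*p + 7)/(4*p + 3)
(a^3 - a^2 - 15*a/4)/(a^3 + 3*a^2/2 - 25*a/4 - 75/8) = 2*a/(2*a + 5)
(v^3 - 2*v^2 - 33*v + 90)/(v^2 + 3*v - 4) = (v^3 - 2*v^2 - 33*v + 90)/(v^2 + 3*v - 4)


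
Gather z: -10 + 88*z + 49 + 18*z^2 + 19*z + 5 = 18*z^2 + 107*z + 44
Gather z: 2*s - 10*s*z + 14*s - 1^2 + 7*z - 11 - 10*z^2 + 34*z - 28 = 16*s - 10*z^2 + z*(41 - 10*s) - 40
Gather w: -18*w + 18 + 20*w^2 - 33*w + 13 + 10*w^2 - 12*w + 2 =30*w^2 - 63*w + 33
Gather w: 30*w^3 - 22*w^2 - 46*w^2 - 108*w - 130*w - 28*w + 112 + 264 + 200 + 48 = 30*w^3 - 68*w^2 - 266*w + 624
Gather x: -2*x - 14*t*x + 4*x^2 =4*x^2 + x*(-14*t - 2)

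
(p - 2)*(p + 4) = p^2 + 2*p - 8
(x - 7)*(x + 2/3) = x^2 - 19*x/3 - 14/3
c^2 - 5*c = c*(c - 5)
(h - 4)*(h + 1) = h^2 - 3*h - 4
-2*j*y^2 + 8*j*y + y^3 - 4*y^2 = y*(-2*j + y)*(y - 4)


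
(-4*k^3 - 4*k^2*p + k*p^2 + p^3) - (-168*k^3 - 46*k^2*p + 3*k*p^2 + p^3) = 164*k^3 + 42*k^2*p - 2*k*p^2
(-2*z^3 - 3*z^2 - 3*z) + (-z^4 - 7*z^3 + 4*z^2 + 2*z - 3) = -z^4 - 9*z^3 + z^2 - z - 3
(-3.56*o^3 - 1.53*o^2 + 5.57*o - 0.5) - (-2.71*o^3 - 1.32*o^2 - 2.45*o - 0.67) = -0.85*o^3 - 0.21*o^2 + 8.02*o + 0.17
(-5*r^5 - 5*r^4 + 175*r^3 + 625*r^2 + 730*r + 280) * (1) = -5*r^5 - 5*r^4 + 175*r^3 + 625*r^2 + 730*r + 280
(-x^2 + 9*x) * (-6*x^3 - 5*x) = 6*x^5 - 54*x^4 + 5*x^3 - 45*x^2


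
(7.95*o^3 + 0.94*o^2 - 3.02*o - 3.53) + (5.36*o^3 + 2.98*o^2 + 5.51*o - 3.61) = 13.31*o^3 + 3.92*o^2 + 2.49*o - 7.14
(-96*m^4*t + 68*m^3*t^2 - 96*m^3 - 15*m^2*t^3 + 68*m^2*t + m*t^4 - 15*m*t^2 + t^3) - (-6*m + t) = -96*m^4*t + 68*m^3*t^2 - 96*m^3 - 15*m^2*t^3 + 68*m^2*t + m*t^4 - 15*m*t^2 + 6*m + t^3 - t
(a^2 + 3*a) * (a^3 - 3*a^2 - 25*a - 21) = a^5 - 34*a^3 - 96*a^2 - 63*a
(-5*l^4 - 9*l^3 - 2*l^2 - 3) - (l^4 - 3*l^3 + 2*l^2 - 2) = -6*l^4 - 6*l^3 - 4*l^2 - 1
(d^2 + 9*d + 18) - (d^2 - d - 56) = 10*d + 74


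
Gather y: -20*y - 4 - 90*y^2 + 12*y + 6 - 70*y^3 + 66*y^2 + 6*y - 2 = -70*y^3 - 24*y^2 - 2*y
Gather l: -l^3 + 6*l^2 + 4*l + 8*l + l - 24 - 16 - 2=-l^3 + 6*l^2 + 13*l - 42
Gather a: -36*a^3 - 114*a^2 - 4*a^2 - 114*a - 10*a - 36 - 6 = -36*a^3 - 118*a^2 - 124*a - 42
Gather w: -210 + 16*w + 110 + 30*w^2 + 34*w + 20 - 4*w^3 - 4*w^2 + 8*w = -4*w^3 + 26*w^2 + 58*w - 80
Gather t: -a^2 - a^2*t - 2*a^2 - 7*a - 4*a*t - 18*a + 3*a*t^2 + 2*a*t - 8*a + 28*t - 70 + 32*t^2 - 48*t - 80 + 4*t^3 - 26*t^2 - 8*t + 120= -3*a^2 - 33*a + 4*t^3 + t^2*(3*a + 6) + t*(-a^2 - 2*a - 28) - 30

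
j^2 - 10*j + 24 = (j - 6)*(j - 4)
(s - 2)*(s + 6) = s^2 + 4*s - 12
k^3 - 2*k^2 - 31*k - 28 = (k - 7)*(k + 1)*(k + 4)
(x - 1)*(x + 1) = x^2 - 1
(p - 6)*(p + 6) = p^2 - 36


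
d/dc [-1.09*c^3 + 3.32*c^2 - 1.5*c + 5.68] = -3.27*c^2 + 6.64*c - 1.5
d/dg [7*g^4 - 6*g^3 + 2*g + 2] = 28*g^3 - 18*g^2 + 2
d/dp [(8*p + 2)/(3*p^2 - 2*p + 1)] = 12*(-2*p^2 - p + 1)/(9*p^4 - 12*p^3 + 10*p^2 - 4*p + 1)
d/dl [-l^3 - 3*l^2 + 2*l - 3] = -3*l^2 - 6*l + 2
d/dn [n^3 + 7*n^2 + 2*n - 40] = 3*n^2 + 14*n + 2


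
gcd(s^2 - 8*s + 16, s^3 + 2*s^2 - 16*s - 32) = s - 4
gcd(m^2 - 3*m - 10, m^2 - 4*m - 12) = m + 2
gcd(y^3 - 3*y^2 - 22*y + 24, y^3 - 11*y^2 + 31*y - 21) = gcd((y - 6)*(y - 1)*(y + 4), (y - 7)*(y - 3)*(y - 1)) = y - 1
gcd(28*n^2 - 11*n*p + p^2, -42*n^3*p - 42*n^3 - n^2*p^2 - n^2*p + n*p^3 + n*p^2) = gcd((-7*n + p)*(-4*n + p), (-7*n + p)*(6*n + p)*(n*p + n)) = -7*n + p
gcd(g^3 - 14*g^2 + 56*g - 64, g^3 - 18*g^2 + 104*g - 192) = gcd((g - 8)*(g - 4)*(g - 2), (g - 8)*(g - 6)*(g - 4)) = g^2 - 12*g + 32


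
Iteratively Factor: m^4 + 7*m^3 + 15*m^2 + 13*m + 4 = (m + 1)*(m^3 + 6*m^2 + 9*m + 4) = (m + 1)^2*(m^2 + 5*m + 4) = (m + 1)^2*(m + 4)*(m + 1)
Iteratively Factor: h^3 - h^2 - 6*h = (h)*(h^2 - h - 6) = h*(h - 3)*(h + 2)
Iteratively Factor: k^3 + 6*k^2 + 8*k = (k)*(k^2 + 6*k + 8) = k*(k + 4)*(k + 2)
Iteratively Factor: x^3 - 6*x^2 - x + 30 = (x - 3)*(x^2 - 3*x - 10) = (x - 5)*(x - 3)*(x + 2)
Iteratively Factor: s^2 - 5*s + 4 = (s - 4)*(s - 1)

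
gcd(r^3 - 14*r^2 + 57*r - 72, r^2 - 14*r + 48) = r - 8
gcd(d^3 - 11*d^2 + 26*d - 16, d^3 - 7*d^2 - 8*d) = d - 8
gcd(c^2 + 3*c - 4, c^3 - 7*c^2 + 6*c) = c - 1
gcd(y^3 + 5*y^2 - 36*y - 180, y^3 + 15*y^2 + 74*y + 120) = y^2 + 11*y + 30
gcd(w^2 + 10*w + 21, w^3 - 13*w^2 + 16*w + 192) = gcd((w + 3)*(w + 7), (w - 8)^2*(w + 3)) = w + 3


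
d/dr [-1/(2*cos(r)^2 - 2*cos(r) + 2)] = (1 - 2*cos(r))*sin(r)/(2*(sin(r)^2 + cos(r) - 2)^2)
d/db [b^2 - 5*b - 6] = 2*b - 5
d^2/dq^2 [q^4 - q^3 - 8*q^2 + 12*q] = 12*q^2 - 6*q - 16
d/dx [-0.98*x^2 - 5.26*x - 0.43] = -1.96*x - 5.26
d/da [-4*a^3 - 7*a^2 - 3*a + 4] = -12*a^2 - 14*a - 3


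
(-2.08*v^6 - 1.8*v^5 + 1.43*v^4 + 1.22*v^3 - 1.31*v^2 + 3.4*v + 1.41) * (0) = 0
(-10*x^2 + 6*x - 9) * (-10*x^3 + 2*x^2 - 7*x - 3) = 100*x^5 - 80*x^4 + 172*x^3 - 30*x^2 + 45*x + 27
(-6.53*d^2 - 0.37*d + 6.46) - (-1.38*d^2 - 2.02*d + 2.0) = -5.15*d^2 + 1.65*d + 4.46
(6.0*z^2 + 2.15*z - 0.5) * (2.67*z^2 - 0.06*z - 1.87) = 16.02*z^4 + 5.3805*z^3 - 12.684*z^2 - 3.9905*z + 0.935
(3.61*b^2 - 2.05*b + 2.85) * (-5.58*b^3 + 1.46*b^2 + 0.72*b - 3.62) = -20.1438*b^5 + 16.7096*b^4 - 16.2968*b^3 - 10.3832*b^2 + 9.473*b - 10.317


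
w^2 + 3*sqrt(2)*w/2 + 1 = (w + sqrt(2)/2)*(w + sqrt(2))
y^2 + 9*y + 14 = (y + 2)*(y + 7)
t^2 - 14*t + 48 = (t - 8)*(t - 6)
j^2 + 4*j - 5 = (j - 1)*(j + 5)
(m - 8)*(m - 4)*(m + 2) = m^3 - 10*m^2 + 8*m + 64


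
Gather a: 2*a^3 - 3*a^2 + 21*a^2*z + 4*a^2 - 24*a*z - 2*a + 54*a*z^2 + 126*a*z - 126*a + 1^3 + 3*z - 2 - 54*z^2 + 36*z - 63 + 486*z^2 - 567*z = 2*a^3 + a^2*(21*z + 1) + a*(54*z^2 + 102*z - 128) + 432*z^2 - 528*z - 64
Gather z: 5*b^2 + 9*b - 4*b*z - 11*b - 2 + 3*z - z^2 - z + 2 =5*b^2 - 2*b - z^2 + z*(2 - 4*b)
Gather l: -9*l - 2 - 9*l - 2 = -18*l - 4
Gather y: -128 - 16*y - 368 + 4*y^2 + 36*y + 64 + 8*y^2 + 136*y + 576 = 12*y^2 + 156*y + 144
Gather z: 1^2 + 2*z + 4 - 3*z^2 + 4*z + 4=-3*z^2 + 6*z + 9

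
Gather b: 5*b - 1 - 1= 5*b - 2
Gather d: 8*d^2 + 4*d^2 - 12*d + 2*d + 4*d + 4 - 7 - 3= 12*d^2 - 6*d - 6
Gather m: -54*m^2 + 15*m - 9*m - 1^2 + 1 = -54*m^2 + 6*m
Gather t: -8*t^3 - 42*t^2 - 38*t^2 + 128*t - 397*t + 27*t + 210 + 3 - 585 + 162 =-8*t^3 - 80*t^2 - 242*t - 210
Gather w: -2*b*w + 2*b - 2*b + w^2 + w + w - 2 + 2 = w^2 + w*(2 - 2*b)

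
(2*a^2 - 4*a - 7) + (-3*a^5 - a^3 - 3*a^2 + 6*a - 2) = -3*a^5 - a^3 - a^2 + 2*a - 9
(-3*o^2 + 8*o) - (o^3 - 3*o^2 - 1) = -o^3 + 8*o + 1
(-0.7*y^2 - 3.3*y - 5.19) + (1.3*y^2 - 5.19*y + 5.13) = 0.6*y^2 - 8.49*y - 0.0600000000000005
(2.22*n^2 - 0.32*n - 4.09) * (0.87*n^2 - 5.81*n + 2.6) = 1.9314*n^4 - 13.1766*n^3 + 4.0729*n^2 + 22.9309*n - 10.634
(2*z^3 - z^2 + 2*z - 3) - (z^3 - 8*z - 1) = z^3 - z^2 + 10*z - 2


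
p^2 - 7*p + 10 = (p - 5)*(p - 2)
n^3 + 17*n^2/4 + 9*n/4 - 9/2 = (n - 3/4)*(n + 2)*(n + 3)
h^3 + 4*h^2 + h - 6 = (h - 1)*(h + 2)*(h + 3)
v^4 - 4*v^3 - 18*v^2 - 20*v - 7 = (v - 7)*(v + 1)^3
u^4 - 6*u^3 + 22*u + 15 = (u - 5)*(u - 3)*(u + 1)^2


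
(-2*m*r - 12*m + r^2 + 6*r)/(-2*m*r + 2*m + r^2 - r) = (r + 6)/(r - 1)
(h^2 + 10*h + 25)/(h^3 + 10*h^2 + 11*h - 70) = (h + 5)/(h^2 + 5*h - 14)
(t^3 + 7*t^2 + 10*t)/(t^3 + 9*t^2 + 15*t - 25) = t*(t + 2)/(t^2 + 4*t - 5)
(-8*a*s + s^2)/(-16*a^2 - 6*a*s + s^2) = s/(2*a + s)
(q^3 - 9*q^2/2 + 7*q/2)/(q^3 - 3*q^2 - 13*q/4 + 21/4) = 2*q/(2*q + 3)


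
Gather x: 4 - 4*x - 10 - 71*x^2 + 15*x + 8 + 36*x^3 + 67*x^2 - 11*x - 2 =36*x^3 - 4*x^2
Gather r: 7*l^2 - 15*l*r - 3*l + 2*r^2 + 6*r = 7*l^2 - 3*l + 2*r^2 + r*(6 - 15*l)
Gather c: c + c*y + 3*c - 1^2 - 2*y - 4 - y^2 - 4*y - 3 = c*(y + 4) - y^2 - 6*y - 8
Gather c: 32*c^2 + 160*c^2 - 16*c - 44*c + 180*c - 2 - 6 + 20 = 192*c^2 + 120*c + 12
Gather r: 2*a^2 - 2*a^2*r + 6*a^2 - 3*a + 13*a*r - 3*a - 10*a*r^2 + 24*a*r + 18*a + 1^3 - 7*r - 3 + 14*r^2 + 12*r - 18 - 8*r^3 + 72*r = 8*a^2 + 12*a - 8*r^3 + r^2*(14 - 10*a) + r*(-2*a^2 + 37*a + 77) - 20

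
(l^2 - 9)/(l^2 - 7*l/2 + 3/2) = 2*(l + 3)/(2*l - 1)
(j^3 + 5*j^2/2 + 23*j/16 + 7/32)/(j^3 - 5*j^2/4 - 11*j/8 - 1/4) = (j + 7/4)/(j - 2)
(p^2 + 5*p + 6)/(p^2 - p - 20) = (p^2 + 5*p + 6)/(p^2 - p - 20)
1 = 1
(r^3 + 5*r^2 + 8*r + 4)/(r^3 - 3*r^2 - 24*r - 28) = (r + 1)/(r - 7)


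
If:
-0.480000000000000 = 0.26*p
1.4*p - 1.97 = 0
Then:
No Solution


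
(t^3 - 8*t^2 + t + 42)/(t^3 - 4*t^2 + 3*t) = (t^2 - 5*t - 14)/(t*(t - 1))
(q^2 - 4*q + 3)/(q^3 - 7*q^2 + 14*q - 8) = (q - 3)/(q^2 - 6*q + 8)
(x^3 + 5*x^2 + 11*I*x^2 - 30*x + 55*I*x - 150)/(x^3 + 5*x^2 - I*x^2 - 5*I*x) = (x^2 + 11*I*x - 30)/(x*(x - I))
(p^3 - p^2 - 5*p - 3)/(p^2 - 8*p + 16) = (p^3 - p^2 - 5*p - 3)/(p^2 - 8*p + 16)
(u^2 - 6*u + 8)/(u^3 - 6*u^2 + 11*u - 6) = (u - 4)/(u^2 - 4*u + 3)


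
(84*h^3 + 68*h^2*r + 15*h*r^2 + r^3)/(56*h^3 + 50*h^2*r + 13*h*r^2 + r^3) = (6*h + r)/(4*h + r)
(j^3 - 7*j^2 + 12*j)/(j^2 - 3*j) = j - 4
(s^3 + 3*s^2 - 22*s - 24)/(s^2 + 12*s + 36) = (s^2 - 3*s - 4)/(s + 6)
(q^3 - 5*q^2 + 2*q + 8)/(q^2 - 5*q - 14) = (-q^3 + 5*q^2 - 2*q - 8)/(-q^2 + 5*q + 14)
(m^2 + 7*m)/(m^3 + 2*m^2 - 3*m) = (m + 7)/(m^2 + 2*m - 3)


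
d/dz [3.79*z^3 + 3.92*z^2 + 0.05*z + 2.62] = 11.37*z^2 + 7.84*z + 0.05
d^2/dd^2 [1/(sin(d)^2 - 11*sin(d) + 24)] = (-4*sin(d)^4 + 33*sin(d)^3 - 19*sin(d)^2 - 330*sin(d) + 194)/(sin(d)^2 - 11*sin(d) + 24)^3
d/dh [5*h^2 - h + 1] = 10*h - 1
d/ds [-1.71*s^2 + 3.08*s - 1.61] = 3.08 - 3.42*s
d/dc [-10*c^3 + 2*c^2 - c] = -30*c^2 + 4*c - 1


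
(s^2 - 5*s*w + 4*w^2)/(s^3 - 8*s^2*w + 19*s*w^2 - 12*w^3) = 1/(s - 3*w)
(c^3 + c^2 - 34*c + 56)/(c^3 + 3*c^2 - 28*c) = (c - 2)/c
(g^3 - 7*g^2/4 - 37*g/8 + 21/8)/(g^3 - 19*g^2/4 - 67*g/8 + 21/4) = (g - 3)/(g - 6)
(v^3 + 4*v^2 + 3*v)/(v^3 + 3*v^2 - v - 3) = v/(v - 1)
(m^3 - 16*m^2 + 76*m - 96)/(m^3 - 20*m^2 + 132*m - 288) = (m - 2)/(m - 6)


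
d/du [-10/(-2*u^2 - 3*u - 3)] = 10*(-4*u - 3)/(2*u^2 + 3*u + 3)^2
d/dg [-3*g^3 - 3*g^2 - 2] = 3*g*(-3*g - 2)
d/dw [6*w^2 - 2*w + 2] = 12*w - 2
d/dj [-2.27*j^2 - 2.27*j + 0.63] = -4.54*j - 2.27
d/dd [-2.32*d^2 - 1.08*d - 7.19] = -4.64*d - 1.08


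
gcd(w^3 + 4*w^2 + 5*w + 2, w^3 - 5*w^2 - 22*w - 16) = w^2 + 3*w + 2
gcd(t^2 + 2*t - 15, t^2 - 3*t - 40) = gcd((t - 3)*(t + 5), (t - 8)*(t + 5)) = t + 5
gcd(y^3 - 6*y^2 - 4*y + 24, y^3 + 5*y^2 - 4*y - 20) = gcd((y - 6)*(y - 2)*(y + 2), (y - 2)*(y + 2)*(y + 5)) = y^2 - 4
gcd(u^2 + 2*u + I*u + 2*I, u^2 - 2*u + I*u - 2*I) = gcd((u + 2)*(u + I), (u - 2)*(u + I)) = u + I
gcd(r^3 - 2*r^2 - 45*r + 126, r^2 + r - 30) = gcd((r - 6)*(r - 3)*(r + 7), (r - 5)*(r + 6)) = 1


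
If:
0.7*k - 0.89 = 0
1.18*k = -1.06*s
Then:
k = 1.27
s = -1.42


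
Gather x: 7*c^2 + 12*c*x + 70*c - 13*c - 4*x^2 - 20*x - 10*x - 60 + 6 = 7*c^2 + 57*c - 4*x^2 + x*(12*c - 30) - 54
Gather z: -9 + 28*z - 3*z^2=-3*z^2 + 28*z - 9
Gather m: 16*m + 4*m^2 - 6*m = 4*m^2 + 10*m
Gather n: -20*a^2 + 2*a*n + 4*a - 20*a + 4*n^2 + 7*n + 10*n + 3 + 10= -20*a^2 - 16*a + 4*n^2 + n*(2*a + 17) + 13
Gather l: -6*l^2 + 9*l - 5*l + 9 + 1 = -6*l^2 + 4*l + 10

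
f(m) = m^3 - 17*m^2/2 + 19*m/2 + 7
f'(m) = 3*m^2 - 17*m + 19/2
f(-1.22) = -19.06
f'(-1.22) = 34.71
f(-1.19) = -18.03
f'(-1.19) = 33.98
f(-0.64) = -2.82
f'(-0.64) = 21.61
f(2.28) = -3.67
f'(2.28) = -13.66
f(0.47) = 9.69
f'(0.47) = 2.17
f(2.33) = -4.36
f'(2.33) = -13.82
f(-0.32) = 3.06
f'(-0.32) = 15.25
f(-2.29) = -71.34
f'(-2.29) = 64.16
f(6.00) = -26.00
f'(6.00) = 15.50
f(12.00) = 625.00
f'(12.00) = 237.50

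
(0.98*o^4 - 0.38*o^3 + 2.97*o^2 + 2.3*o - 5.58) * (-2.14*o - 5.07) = -2.0972*o^5 - 4.1554*o^4 - 4.4292*o^3 - 19.9799*o^2 + 0.280200000000001*o + 28.2906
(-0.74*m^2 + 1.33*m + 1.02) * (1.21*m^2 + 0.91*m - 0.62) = -0.8954*m^4 + 0.9359*m^3 + 2.9033*m^2 + 0.1036*m - 0.6324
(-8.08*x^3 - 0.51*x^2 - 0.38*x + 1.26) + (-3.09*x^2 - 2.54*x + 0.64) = -8.08*x^3 - 3.6*x^2 - 2.92*x + 1.9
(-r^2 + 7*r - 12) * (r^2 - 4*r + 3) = -r^4 + 11*r^3 - 43*r^2 + 69*r - 36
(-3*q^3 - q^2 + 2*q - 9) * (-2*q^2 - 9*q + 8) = 6*q^5 + 29*q^4 - 19*q^3 - 8*q^2 + 97*q - 72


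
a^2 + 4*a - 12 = (a - 2)*(a + 6)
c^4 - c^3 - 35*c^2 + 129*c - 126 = (c - 3)^2*(c - 2)*(c + 7)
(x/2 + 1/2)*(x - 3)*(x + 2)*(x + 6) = x^4/2 + 3*x^3 - 7*x^2/2 - 24*x - 18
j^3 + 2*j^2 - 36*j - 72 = (j - 6)*(j + 2)*(j + 6)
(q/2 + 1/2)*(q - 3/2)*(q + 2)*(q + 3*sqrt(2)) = q^4/2 + 3*q^3/4 + 3*sqrt(2)*q^3/2 - 5*q^2/4 + 9*sqrt(2)*q^2/4 - 15*sqrt(2)*q/4 - 3*q/2 - 9*sqrt(2)/2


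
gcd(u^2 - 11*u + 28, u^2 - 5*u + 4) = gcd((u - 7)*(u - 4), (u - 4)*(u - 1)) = u - 4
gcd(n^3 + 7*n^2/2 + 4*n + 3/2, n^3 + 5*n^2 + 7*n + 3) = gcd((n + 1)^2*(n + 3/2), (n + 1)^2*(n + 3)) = n^2 + 2*n + 1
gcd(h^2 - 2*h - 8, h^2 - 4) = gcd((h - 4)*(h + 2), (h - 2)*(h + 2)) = h + 2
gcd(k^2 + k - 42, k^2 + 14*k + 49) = k + 7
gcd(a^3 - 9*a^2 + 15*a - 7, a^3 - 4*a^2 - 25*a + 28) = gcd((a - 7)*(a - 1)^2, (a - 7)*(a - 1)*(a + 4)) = a^2 - 8*a + 7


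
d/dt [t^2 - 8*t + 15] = 2*t - 8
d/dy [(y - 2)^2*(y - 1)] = (y - 2)*(3*y - 4)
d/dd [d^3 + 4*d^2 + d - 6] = 3*d^2 + 8*d + 1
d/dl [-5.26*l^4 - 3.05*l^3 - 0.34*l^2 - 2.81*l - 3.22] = -21.04*l^3 - 9.15*l^2 - 0.68*l - 2.81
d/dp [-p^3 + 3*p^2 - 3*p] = -3*p^2 + 6*p - 3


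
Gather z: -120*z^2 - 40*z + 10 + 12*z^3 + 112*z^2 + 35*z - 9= 12*z^3 - 8*z^2 - 5*z + 1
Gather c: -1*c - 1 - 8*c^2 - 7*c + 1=-8*c^2 - 8*c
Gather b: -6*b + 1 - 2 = -6*b - 1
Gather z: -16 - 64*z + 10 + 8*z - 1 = -56*z - 7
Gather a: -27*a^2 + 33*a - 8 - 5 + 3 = -27*a^2 + 33*a - 10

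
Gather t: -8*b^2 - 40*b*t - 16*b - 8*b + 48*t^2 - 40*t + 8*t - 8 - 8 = -8*b^2 - 24*b + 48*t^2 + t*(-40*b - 32) - 16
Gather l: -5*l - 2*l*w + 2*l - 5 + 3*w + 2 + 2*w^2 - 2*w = l*(-2*w - 3) + 2*w^2 + w - 3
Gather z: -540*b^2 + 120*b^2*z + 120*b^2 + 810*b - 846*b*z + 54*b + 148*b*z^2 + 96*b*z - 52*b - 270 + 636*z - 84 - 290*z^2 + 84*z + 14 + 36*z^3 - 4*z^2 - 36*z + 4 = -420*b^2 + 812*b + 36*z^3 + z^2*(148*b - 294) + z*(120*b^2 - 750*b + 684) - 336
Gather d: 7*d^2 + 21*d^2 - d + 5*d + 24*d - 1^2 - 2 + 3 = 28*d^2 + 28*d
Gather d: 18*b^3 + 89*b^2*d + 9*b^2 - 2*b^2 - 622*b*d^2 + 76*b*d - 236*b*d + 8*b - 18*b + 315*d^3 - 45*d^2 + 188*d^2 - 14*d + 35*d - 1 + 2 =18*b^3 + 7*b^2 - 10*b + 315*d^3 + d^2*(143 - 622*b) + d*(89*b^2 - 160*b + 21) + 1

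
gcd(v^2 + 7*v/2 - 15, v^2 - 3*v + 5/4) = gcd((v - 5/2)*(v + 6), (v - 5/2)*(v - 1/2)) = v - 5/2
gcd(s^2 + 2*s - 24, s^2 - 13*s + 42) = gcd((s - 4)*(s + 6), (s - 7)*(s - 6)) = 1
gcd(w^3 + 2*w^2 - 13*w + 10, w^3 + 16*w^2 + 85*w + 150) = w + 5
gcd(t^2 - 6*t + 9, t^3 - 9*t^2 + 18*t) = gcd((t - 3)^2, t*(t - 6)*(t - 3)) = t - 3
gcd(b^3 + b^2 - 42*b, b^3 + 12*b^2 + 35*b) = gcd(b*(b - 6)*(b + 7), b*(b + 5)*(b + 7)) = b^2 + 7*b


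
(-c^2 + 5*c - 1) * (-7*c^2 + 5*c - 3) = 7*c^4 - 40*c^3 + 35*c^2 - 20*c + 3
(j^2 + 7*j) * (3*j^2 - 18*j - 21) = 3*j^4 + 3*j^3 - 147*j^2 - 147*j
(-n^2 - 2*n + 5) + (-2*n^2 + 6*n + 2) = -3*n^2 + 4*n + 7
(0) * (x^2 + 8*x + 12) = 0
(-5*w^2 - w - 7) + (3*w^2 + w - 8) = -2*w^2 - 15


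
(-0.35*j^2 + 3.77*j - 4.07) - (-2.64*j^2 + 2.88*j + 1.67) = 2.29*j^2 + 0.89*j - 5.74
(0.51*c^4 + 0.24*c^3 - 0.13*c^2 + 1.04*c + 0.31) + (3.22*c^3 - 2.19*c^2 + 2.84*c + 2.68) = 0.51*c^4 + 3.46*c^3 - 2.32*c^2 + 3.88*c + 2.99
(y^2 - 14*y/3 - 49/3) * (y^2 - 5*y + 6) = y^4 - 29*y^3/3 + 13*y^2 + 161*y/3 - 98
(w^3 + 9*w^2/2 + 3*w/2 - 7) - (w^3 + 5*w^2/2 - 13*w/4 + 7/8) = 2*w^2 + 19*w/4 - 63/8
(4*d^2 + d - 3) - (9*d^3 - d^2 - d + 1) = -9*d^3 + 5*d^2 + 2*d - 4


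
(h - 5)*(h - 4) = h^2 - 9*h + 20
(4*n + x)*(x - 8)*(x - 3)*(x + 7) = 4*n*x^3 - 16*n*x^2 - 212*n*x + 672*n + x^4 - 4*x^3 - 53*x^2 + 168*x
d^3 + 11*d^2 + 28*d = d*(d + 4)*(d + 7)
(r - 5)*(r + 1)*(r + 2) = r^3 - 2*r^2 - 13*r - 10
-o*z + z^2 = z*(-o + z)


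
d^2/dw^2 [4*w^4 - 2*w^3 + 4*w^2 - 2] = 48*w^2 - 12*w + 8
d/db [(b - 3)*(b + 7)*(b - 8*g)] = 3*b^2 - 16*b*g + 8*b - 32*g - 21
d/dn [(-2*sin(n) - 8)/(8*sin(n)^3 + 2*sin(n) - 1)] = 2*(16*sin(n)^3 + 96*sin(n)^2 + 9)*cos(n)/(8*sin(n)^3 + 2*sin(n) - 1)^2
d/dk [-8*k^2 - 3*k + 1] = -16*k - 3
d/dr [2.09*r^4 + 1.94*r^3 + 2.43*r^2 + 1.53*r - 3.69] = 8.36*r^3 + 5.82*r^2 + 4.86*r + 1.53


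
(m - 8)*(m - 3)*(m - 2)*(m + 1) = m^4 - 12*m^3 + 33*m^2 - 2*m - 48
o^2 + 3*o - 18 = (o - 3)*(o + 6)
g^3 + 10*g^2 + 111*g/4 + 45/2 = (g + 3/2)*(g + 5/2)*(g + 6)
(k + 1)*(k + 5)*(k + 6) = k^3 + 12*k^2 + 41*k + 30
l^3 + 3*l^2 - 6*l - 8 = (l - 2)*(l + 1)*(l + 4)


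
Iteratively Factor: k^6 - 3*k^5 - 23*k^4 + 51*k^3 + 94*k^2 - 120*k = (k + 4)*(k^5 - 7*k^4 + 5*k^3 + 31*k^2 - 30*k) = (k + 2)*(k + 4)*(k^4 - 9*k^3 + 23*k^2 - 15*k) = (k - 1)*(k + 2)*(k + 4)*(k^3 - 8*k^2 + 15*k) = k*(k - 1)*(k + 2)*(k + 4)*(k^2 - 8*k + 15) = k*(k - 3)*(k - 1)*(k + 2)*(k + 4)*(k - 5)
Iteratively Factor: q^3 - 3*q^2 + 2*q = (q - 2)*(q^2 - q) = (q - 2)*(q - 1)*(q)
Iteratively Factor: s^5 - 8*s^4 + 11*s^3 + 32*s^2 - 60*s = (s - 5)*(s^4 - 3*s^3 - 4*s^2 + 12*s) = (s - 5)*(s - 2)*(s^3 - s^2 - 6*s) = (s - 5)*(s - 3)*(s - 2)*(s^2 + 2*s) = s*(s - 5)*(s - 3)*(s - 2)*(s + 2)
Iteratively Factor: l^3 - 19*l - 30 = (l + 2)*(l^2 - 2*l - 15) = (l + 2)*(l + 3)*(l - 5)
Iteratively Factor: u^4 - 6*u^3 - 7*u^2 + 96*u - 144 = (u + 4)*(u^3 - 10*u^2 + 33*u - 36) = (u - 4)*(u + 4)*(u^2 - 6*u + 9) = (u - 4)*(u - 3)*(u + 4)*(u - 3)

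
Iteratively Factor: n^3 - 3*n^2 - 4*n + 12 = (n - 3)*(n^2 - 4) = (n - 3)*(n - 2)*(n + 2)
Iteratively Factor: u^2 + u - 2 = (u - 1)*(u + 2)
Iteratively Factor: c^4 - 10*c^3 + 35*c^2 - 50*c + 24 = (c - 2)*(c^3 - 8*c^2 + 19*c - 12) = (c - 3)*(c - 2)*(c^2 - 5*c + 4) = (c - 4)*(c - 3)*(c - 2)*(c - 1)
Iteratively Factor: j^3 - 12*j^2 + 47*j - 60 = (j - 5)*(j^2 - 7*j + 12) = (j - 5)*(j - 3)*(j - 4)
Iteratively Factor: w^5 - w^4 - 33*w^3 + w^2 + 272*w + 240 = (w - 5)*(w^4 + 4*w^3 - 13*w^2 - 64*w - 48) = (w - 5)*(w - 4)*(w^3 + 8*w^2 + 19*w + 12) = (w - 5)*(w - 4)*(w + 3)*(w^2 + 5*w + 4) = (w - 5)*(w - 4)*(w + 3)*(w + 4)*(w + 1)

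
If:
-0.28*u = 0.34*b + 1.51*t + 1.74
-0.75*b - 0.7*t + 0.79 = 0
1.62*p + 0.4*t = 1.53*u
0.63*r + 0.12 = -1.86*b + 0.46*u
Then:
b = 0.219116825041923*u + 2.69524874231414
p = 1.0024118584767*u + 0.434369155815029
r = 0.0832423895587674*u - 8.14787723921318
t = -0.234768026830632*u - 1.75919508105087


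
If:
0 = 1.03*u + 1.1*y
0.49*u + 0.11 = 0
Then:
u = -0.22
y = 0.21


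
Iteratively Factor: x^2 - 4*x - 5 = (x + 1)*(x - 5)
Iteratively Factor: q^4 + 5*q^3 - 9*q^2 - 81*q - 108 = (q + 3)*(q^3 + 2*q^2 - 15*q - 36) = (q + 3)^2*(q^2 - q - 12) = (q - 4)*(q + 3)^2*(q + 3)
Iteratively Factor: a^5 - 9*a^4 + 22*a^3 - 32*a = (a - 2)*(a^4 - 7*a^3 + 8*a^2 + 16*a) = (a - 2)*(a + 1)*(a^3 - 8*a^2 + 16*a) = a*(a - 2)*(a + 1)*(a^2 - 8*a + 16) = a*(a - 4)*(a - 2)*(a + 1)*(a - 4)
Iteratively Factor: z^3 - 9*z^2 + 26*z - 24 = (z - 3)*(z^2 - 6*z + 8) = (z - 4)*(z - 3)*(z - 2)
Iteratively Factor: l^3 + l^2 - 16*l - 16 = (l + 1)*(l^2 - 16) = (l - 4)*(l + 1)*(l + 4)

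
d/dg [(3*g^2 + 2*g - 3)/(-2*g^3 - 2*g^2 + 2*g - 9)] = 2*(3*g^4 + 4*g^3 - 4*g^2 - 33*g - 6)/(4*g^6 + 8*g^5 - 4*g^4 + 28*g^3 + 40*g^2 - 36*g + 81)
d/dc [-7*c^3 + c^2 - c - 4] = -21*c^2 + 2*c - 1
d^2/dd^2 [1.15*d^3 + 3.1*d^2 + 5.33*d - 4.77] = 6.9*d + 6.2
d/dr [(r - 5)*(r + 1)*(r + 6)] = 3*r^2 + 4*r - 29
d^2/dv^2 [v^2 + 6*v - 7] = 2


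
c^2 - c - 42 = (c - 7)*(c + 6)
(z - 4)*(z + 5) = z^2 + z - 20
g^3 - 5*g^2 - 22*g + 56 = (g - 7)*(g - 2)*(g + 4)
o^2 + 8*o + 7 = (o + 1)*(o + 7)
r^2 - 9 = (r - 3)*(r + 3)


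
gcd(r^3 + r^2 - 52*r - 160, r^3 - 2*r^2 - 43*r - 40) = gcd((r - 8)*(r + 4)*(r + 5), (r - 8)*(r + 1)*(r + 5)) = r^2 - 3*r - 40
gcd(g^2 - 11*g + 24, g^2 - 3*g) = g - 3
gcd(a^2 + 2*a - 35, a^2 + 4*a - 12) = 1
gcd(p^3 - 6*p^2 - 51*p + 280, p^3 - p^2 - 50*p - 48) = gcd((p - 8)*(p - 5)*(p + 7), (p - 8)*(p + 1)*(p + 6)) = p - 8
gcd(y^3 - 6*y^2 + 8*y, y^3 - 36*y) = y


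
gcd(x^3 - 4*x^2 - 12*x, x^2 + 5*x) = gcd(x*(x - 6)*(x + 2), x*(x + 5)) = x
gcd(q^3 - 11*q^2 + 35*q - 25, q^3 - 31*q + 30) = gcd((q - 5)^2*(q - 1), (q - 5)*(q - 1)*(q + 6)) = q^2 - 6*q + 5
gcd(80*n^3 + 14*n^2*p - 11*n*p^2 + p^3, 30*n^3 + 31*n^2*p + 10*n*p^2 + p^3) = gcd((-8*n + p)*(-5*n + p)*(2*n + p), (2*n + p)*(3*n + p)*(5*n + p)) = 2*n + p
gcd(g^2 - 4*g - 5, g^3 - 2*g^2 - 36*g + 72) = 1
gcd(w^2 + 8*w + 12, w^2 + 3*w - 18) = w + 6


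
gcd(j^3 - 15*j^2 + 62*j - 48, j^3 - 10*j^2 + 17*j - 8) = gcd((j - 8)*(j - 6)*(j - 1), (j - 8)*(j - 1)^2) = j^2 - 9*j + 8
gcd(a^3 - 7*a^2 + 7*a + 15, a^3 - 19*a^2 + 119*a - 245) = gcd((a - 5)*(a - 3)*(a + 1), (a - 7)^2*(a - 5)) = a - 5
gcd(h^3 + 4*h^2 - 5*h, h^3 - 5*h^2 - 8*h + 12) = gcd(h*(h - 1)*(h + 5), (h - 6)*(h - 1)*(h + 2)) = h - 1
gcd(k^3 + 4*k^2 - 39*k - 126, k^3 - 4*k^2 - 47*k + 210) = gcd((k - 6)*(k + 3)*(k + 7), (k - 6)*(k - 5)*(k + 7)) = k^2 + k - 42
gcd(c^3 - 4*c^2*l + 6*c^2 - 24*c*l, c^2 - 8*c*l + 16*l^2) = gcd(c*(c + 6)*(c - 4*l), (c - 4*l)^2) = c - 4*l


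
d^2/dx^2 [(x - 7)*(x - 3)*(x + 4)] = 6*x - 12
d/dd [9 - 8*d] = -8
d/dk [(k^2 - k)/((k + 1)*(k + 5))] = (7*k^2 + 10*k - 5)/(k^4 + 12*k^3 + 46*k^2 + 60*k + 25)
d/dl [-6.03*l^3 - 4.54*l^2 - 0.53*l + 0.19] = -18.09*l^2 - 9.08*l - 0.53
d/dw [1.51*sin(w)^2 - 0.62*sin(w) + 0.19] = (3.02*sin(w) - 0.62)*cos(w)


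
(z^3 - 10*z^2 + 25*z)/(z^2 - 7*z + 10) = z*(z - 5)/(z - 2)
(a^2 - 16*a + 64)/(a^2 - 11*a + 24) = (a - 8)/(a - 3)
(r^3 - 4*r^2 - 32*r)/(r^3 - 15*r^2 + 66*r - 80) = r*(r + 4)/(r^2 - 7*r + 10)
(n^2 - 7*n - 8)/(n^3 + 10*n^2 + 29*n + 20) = (n - 8)/(n^2 + 9*n + 20)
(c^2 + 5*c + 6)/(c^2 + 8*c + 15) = (c + 2)/(c + 5)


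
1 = 1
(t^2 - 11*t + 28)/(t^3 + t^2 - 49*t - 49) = (t - 4)/(t^2 + 8*t + 7)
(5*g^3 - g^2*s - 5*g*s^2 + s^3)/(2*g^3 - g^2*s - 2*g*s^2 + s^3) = (-5*g + s)/(-2*g + s)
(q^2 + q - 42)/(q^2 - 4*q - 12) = (q + 7)/(q + 2)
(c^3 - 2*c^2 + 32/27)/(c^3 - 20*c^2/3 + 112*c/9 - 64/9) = (c + 2/3)/(c - 4)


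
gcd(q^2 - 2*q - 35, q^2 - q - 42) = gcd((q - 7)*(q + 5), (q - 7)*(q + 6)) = q - 7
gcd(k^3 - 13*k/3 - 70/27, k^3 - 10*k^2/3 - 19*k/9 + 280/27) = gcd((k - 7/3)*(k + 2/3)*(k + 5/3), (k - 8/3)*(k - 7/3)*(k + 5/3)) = k^2 - 2*k/3 - 35/9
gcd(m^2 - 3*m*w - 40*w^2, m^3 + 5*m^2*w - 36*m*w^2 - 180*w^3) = m + 5*w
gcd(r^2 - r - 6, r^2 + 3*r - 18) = r - 3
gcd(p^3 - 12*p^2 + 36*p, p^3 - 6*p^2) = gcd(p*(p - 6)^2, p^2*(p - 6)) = p^2 - 6*p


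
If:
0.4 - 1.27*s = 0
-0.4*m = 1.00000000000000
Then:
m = -2.50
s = 0.31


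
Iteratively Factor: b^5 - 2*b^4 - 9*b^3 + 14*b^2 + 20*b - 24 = (b - 2)*(b^4 - 9*b^2 - 4*b + 12) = (b - 2)*(b + 2)*(b^3 - 2*b^2 - 5*b + 6) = (b - 3)*(b - 2)*(b + 2)*(b^2 + b - 2) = (b - 3)*(b - 2)*(b + 2)^2*(b - 1)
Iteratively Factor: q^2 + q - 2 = (q + 2)*(q - 1)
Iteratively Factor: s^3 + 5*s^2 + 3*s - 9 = (s + 3)*(s^2 + 2*s - 3) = (s + 3)^2*(s - 1)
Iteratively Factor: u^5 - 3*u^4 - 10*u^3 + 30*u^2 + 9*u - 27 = (u - 1)*(u^4 - 2*u^3 - 12*u^2 + 18*u + 27) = (u - 3)*(u - 1)*(u^3 + u^2 - 9*u - 9) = (u - 3)*(u - 1)*(u + 1)*(u^2 - 9) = (u - 3)*(u - 1)*(u + 1)*(u + 3)*(u - 3)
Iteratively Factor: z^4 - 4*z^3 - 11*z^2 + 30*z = (z - 2)*(z^3 - 2*z^2 - 15*z) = (z - 5)*(z - 2)*(z^2 + 3*z) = (z - 5)*(z - 2)*(z + 3)*(z)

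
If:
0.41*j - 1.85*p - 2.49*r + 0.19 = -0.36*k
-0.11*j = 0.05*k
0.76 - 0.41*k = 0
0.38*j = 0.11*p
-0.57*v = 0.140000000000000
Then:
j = -0.84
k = 1.85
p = -2.91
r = 2.37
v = -0.25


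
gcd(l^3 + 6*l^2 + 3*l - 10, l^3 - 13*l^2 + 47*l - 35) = l - 1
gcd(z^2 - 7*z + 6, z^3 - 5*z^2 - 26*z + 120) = z - 6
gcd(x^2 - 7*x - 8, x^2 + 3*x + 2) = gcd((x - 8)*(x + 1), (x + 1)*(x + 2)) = x + 1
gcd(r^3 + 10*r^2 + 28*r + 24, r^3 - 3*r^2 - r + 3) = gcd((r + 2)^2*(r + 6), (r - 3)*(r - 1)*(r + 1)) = 1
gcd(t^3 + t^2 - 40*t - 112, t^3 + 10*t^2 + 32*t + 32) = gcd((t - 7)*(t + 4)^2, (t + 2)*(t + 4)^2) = t^2 + 8*t + 16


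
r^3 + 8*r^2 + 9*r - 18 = (r - 1)*(r + 3)*(r + 6)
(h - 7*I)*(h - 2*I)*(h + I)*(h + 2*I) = h^4 - 6*I*h^3 + 11*h^2 - 24*I*h + 28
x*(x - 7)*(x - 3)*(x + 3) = x^4 - 7*x^3 - 9*x^2 + 63*x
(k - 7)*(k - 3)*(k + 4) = k^3 - 6*k^2 - 19*k + 84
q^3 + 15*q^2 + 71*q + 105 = (q + 3)*(q + 5)*(q + 7)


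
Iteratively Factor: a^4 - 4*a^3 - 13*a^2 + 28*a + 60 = (a - 3)*(a^3 - a^2 - 16*a - 20) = (a - 5)*(a - 3)*(a^2 + 4*a + 4) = (a - 5)*(a - 3)*(a + 2)*(a + 2)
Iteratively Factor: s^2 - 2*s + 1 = (s - 1)*(s - 1)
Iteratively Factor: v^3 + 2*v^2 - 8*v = (v)*(v^2 + 2*v - 8) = v*(v - 2)*(v + 4)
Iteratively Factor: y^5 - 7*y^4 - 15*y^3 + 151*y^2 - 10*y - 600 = (y - 3)*(y^4 - 4*y^3 - 27*y^2 + 70*y + 200) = (y - 3)*(y + 2)*(y^3 - 6*y^2 - 15*y + 100) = (y - 3)*(y + 2)*(y + 4)*(y^2 - 10*y + 25) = (y - 5)*(y - 3)*(y + 2)*(y + 4)*(y - 5)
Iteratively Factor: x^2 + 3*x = (x)*(x + 3)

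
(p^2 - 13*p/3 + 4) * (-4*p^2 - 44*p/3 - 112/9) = -4*p^4 + 8*p^3/3 + 316*p^2/9 - 128*p/27 - 448/9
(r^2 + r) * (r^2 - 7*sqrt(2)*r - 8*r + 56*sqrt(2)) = r^4 - 7*sqrt(2)*r^3 - 7*r^3 - 8*r^2 + 49*sqrt(2)*r^2 + 56*sqrt(2)*r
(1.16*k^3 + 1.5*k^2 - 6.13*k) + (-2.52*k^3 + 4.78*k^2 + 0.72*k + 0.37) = -1.36*k^3 + 6.28*k^2 - 5.41*k + 0.37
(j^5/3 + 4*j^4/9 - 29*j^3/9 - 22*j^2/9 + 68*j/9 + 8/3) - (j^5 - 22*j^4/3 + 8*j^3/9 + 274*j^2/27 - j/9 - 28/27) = -2*j^5/3 + 70*j^4/9 - 37*j^3/9 - 340*j^2/27 + 23*j/3 + 100/27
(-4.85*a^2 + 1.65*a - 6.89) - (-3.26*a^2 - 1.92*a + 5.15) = -1.59*a^2 + 3.57*a - 12.04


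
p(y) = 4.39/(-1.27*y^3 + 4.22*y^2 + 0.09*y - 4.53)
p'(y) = 4.39*(3.81*y^2 - 8.44*y - 0.09)/(-1.27*y^3 + 4.22*y^2 + 0.09*y - 4.53)^2 = (16.7259*y^2 - 37.0516*y - 0.3951)/(1.27*y^3 - 4.22*y^2 - 0.09*y + 4.53)^2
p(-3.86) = 0.03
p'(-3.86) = 0.02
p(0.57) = -1.31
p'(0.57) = -1.44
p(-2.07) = 0.18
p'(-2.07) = 0.24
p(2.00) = 1.85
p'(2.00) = -1.35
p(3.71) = -0.40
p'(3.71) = 0.77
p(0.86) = -2.05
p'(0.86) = -4.35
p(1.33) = 65.91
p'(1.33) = -4527.47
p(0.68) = -1.51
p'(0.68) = -2.10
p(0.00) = -0.97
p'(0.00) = -0.02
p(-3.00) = 0.07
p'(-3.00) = 0.06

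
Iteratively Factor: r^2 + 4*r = (r + 4)*(r)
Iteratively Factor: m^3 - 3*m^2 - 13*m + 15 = (m - 5)*(m^2 + 2*m - 3) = (m - 5)*(m + 3)*(m - 1)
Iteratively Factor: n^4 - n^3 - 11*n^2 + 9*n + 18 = (n - 2)*(n^3 + n^2 - 9*n - 9) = (n - 2)*(n + 3)*(n^2 - 2*n - 3) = (n - 2)*(n + 1)*(n + 3)*(n - 3)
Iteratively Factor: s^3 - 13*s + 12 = (s + 4)*(s^2 - 4*s + 3) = (s - 1)*(s + 4)*(s - 3)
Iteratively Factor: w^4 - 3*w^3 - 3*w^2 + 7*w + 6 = (w - 3)*(w^3 - 3*w - 2) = (w - 3)*(w + 1)*(w^2 - w - 2) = (w - 3)*(w - 2)*(w + 1)*(w + 1)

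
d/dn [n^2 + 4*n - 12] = 2*n + 4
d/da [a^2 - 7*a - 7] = 2*a - 7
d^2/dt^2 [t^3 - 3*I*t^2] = 6*t - 6*I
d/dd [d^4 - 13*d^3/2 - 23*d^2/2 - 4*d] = 4*d^3 - 39*d^2/2 - 23*d - 4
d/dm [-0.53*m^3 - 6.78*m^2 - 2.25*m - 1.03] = -1.59*m^2 - 13.56*m - 2.25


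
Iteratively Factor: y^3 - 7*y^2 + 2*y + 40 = (y + 2)*(y^2 - 9*y + 20) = (y - 5)*(y + 2)*(y - 4)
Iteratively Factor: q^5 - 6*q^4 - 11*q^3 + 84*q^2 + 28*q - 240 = (q - 5)*(q^4 - q^3 - 16*q^2 + 4*q + 48) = (q - 5)*(q - 2)*(q^3 + q^2 - 14*q - 24) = (q - 5)*(q - 2)*(q + 3)*(q^2 - 2*q - 8) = (q - 5)*(q - 2)*(q + 2)*(q + 3)*(q - 4)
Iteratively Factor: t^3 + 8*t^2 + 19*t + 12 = (t + 3)*(t^2 + 5*t + 4) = (t + 3)*(t + 4)*(t + 1)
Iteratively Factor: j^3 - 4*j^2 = (j)*(j^2 - 4*j) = j^2*(j - 4)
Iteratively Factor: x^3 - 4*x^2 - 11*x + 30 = (x - 2)*(x^2 - 2*x - 15) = (x - 5)*(x - 2)*(x + 3)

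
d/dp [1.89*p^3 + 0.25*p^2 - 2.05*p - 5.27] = 5.67*p^2 + 0.5*p - 2.05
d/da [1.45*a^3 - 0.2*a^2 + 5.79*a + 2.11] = 4.35*a^2 - 0.4*a + 5.79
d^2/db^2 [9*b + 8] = 0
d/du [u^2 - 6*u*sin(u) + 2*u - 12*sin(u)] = -6*u*cos(u) + 2*u - 6*sin(u) - 12*cos(u) + 2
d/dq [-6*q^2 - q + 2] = -12*q - 1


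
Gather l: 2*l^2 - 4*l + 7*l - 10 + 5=2*l^2 + 3*l - 5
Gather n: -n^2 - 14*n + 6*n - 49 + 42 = -n^2 - 8*n - 7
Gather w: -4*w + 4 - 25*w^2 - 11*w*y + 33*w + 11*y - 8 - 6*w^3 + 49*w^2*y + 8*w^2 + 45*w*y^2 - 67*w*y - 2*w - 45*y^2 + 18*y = -6*w^3 + w^2*(49*y - 17) + w*(45*y^2 - 78*y + 27) - 45*y^2 + 29*y - 4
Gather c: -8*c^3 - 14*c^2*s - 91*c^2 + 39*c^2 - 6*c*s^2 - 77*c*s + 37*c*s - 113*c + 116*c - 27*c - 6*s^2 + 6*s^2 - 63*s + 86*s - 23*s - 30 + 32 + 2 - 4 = -8*c^3 + c^2*(-14*s - 52) + c*(-6*s^2 - 40*s - 24)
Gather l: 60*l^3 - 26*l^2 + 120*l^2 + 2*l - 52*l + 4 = 60*l^3 + 94*l^2 - 50*l + 4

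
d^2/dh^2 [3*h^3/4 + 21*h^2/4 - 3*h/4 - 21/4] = 9*h/2 + 21/2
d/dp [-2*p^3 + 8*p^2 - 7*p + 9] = -6*p^2 + 16*p - 7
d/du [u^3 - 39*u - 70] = 3*u^2 - 39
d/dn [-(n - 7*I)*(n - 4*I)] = -2*n + 11*I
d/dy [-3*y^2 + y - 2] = 1 - 6*y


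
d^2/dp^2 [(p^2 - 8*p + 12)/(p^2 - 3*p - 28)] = 10*(-p^3 + 24*p^2 - 156*p + 380)/(p^6 - 9*p^5 - 57*p^4 + 477*p^3 + 1596*p^2 - 7056*p - 21952)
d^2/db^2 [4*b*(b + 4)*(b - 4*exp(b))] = -16*b^2*exp(b) - 128*b*exp(b) + 24*b - 160*exp(b) + 32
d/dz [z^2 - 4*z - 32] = 2*z - 4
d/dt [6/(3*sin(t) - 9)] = -2*cos(t)/(sin(t) - 3)^2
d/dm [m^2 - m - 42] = 2*m - 1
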